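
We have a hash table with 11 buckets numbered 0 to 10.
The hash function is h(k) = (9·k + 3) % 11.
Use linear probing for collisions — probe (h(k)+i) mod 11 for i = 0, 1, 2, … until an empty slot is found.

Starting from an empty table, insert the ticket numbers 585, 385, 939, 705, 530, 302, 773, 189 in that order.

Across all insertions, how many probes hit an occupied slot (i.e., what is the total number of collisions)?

4

Insert 585: h=10, slot 10 empty → index 10.
Insert 385: h=3, slot 3 empty → index 3.
Insert 939: h=6, slot 6 empty → index 6.
Insert 705: h=1, slot 1 empty → index 1.
Insert 530: h=10, slot 10 occupied → index 0.
Insert 302: h=4, slot 4 empty → index 4.
Insert 773: h=8, slot 8 empty → index 8.
Insert 189: h=10, slots 10,0,1 occupied → index 2.
Table: [530, 705, 189, 385, 302, ∅, 939, ∅, 773, ∅, 585]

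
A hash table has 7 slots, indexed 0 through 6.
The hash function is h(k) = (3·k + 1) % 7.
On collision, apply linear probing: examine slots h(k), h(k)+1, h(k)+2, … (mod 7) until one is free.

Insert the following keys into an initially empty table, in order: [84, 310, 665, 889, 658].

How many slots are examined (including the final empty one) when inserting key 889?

Insert 84: h=1, slot 1 empty -> index 1.
Insert 310: h=0, slot 0 empty -> index 0.
Insert 665: h=1, slot 1 occupied -> index 2.
Insert 889: h=1, slots 1,2 occupied -> index 3.
Insert 658: h=1, slots 1,2,3 occupied -> index 4.
Table: [310, 84, 665, 889, 658, ∅, ∅]

3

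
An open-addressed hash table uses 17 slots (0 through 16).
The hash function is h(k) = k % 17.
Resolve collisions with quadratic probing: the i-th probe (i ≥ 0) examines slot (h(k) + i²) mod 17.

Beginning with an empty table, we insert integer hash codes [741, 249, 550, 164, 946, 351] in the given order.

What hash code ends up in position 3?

741 hashes to 10; slot 10 is free -> place at 10.
249 hashes to 11; slot 11 is free -> place at 11.
550 hashes to 6; slot 6 is free -> place at 6.
164 hashes to 11; 11 taken -> place at 12.
946 hashes to 11; 11,12 taken -> place at 15.
351 hashes to 11; 11,12,15 taken -> place at 3.
Table: [., ., ., 351, ., ., 550, ., ., ., 741, 249, 164, ., ., 946, .]

351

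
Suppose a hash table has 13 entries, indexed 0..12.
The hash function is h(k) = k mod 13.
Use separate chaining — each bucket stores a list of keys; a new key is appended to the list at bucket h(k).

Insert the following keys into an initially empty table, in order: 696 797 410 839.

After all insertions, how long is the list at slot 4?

1

696 -> bucket 7
797 -> bucket 4
410 -> bucket 7 (collision)
839 -> bucket 7 (collision)
Final buckets:
0: .
1: .
2: .
3: .
4: 797
5: .
6: .
7: 696 -> 410 -> 839
8: .
9: .
10: .
11: .
12: .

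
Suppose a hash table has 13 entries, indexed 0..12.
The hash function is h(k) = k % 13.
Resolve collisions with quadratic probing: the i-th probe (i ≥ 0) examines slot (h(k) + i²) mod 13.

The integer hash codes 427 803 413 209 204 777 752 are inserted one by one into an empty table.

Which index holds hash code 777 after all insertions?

6

Insert 427: h=11, slot 11 empty -> index 11.
Insert 803: h=10, slot 10 empty -> index 10.
Insert 413: h=10, slots 10,11 occupied -> index 1.
Insert 209: h=1, slot 1 occupied -> index 2.
Insert 204: h=9, slot 9 empty -> index 9.
Insert 777: h=10, slots 10,11,1 occupied -> index 6.
Insert 752: h=11, slot 11 occupied -> index 12.
Table: [—, 413, 209, —, —, —, 777, —, —, 204, 803, 427, 752]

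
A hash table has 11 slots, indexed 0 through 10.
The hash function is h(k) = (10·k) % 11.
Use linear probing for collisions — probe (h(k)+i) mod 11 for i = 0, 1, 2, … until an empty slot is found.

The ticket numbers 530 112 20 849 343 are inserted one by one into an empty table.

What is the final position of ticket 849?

0

530: h=9 → slot 9
112: h=9, probe 9,10 → slot 10
20: h=2 → slot 2
849: h=9, probe 9,10,0 → slot 0
343: h=9, probe 9,10,0,1 → slot 1
Table: [849, 343, 20, ∅, ∅, ∅, ∅, ∅, ∅, 530, 112]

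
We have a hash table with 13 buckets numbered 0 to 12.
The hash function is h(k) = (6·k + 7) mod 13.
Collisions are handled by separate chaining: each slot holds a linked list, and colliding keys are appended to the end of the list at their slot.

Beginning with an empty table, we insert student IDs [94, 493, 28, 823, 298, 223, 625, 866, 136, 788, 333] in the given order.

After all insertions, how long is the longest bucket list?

Insert 94: h=12, bucket 12 empty -> new chain.
Insert 493: h=1, bucket 1 empty -> new chain.
Insert 28: h=6, bucket 6 empty -> new chain.
Insert 823: h=5, bucket 5 empty -> new chain.
Insert 298: h=1, bucket 1 nonempty -> append to chain.
Insert 223: h=6, bucket 6 nonempty -> append to chain.
Insert 625: h=0, bucket 0 empty -> new chain.
Insert 866: h=3, bucket 3 empty -> new chain.
Insert 136: h=4, bucket 4 empty -> new chain.
Insert 788: h=3, bucket 3 nonempty -> append to chain.
Insert 333: h=3, bucket 3 nonempty -> append to chain.
Final buckets:
0: 625
1: 493 -> 298
2: .
3: 866 -> 788 -> 333
4: 136
5: 823
6: 28 -> 223
7: .
8: .
9: .
10: .
11: .
12: 94

3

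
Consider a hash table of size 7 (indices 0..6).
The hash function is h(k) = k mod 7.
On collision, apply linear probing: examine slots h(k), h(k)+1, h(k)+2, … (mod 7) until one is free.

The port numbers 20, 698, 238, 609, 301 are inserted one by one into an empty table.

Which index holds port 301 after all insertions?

20 hashes to 6; slot 6 is free -> place at 6.
698 hashes to 5; slot 5 is free -> place at 5.
238 hashes to 0; slot 0 is free -> place at 0.
609 hashes to 0; 0 taken -> place at 1.
301 hashes to 0; 0,1 taken -> place at 2.
Table: [238, 609, 301, —, —, 698, 20]

2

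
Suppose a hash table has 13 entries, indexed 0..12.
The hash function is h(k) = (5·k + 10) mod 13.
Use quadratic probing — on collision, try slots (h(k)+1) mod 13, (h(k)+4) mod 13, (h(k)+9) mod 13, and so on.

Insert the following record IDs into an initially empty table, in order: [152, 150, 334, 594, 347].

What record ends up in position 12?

347

Insert 152: h=3, slot 3 empty => index 3.
Insert 150: h=6, slot 6 empty => index 6.
Insert 334: h=3, slot 3 occupied => index 4.
Insert 594: h=3, slots 3,4 occupied => index 7.
Insert 347: h=3, slots 3,4,7 occupied => index 12.
Table: [-, -, -, 152, 334, -, 150, 594, -, -, -, -, 347]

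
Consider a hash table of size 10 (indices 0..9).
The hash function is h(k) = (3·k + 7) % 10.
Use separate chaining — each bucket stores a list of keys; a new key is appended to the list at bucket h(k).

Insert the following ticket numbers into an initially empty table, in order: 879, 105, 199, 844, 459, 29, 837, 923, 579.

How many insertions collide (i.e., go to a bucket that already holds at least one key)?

879 -> bucket 4
105 -> bucket 2
199 -> bucket 4 (collision)
844 -> bucket 9
459 -> bucket 4 (collision)
29 -> bucket 4 (collision)
837 -> bucket 8
923 -> bucket 6
579 -> bucket 4 (collision)
Final buckets:
0: .
1: .
2: 105
3: .
4: 879 -> 199 -> 459 -> 29 -> 579
5: .
6: 923
7: .
8: 837
9: 844

4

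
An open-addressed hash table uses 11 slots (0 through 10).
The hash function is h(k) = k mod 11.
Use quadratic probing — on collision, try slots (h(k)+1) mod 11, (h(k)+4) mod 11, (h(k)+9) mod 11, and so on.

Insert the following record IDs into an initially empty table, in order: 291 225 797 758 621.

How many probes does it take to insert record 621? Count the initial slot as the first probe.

4

291: h=5 => slot 5
225: h=5, probe 5,6 => slot 6
797: h=5, probe 5,6,9 => slot 9
758: h=10 => slot 10
621: h=5, probe 5,6,9,3 => slot 3
Table: [_, _, _, 621, _, 291, 225, _, _, 797, 758]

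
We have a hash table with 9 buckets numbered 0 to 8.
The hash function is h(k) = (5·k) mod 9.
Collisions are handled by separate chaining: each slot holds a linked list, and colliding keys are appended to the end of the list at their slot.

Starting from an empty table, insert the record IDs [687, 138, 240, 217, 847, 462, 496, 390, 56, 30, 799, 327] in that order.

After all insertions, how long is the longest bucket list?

6

Insert 687: h=6, bucket 6 empty → new chain.
Insert 138: h=6, bucket 6 nonempty → append to chain.
Insert 240: h=3, bucket 3 empty → new chain.
Insert 217: h=5, bucket 5 empty → new chain.
Insert 847: h=5, bucket 5 nonempty → append to chain.
Insert 462: h=6, bucket 6 nonempty → append to chain.
Insert 496: h=5, bucket 5 nonempty → append to chain.
Insert 390: h=6, bucket 6 nonempty → append to chain.
Insert 56: h=1, bucket 1 empty → new chain.
Insert 30: h=6, bucket 6 nonempty → append to chain.
Insert 799: h=8, bucket 8 empty → new chain.
Insert 327: h=6, bucket 6 nonempty → append to chain.
Final buckets:
0: —
1: 56
2: —
3: 240
4: —
5: 217 -> 847 -> 496
6: 687 -> 138 -> 462 -> 390 -> 30 -> 327
7: —
8: 799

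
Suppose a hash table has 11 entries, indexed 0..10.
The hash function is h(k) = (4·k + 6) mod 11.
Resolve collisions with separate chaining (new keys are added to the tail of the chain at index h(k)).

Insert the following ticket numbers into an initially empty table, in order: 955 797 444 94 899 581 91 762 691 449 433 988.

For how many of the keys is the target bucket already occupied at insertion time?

Insert 955: h=9, bucket 9 empty → new chain.
Insert 797: h=4, bucket 4 empty → new chain.
Insert 444: h=0, bucket 0 empty → new chain.
Insert 94: h=8, bucket 8 empty → new chain.
Insert 899: h=5, bucket 5 empty → new chain.
Insert 581: h=9, bucket 9 nonempty → append to chain.
Insert 91: h=7, bucket 7 empty → new chain.
Insert 762: h=7, bucket 7 nonempty → append to chain.
Insert 691: h=9, bucket 9 nonempty → append to chain.
Insert 449: h=9, bucket 9 nonempty → append to chain.
Insert 433: h=0, bucket 0 nonempty → append to chain.
Insert 988: h=9, bucket 9 nonempty → append to chain.
Final buckets:
0: 444 -> 433
1: _
2: _
3: _
4: 797
5: 899
6: _
7: 91 -> 762
8: 94
9: 955 -> 581 -> 691 -> 449 -> 988
10: _

6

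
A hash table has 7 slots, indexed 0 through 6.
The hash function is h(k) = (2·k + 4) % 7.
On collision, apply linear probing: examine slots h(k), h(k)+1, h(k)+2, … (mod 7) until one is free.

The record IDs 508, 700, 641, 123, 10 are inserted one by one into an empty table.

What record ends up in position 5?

Insert 508: h=5, slot 5 empty → index 5.
Insert 700: h=4, slot 4 empty → index 4.
Insert 641: h=5, slot 5 occupied → index 6.
Insert 123: h=5, slots 5,6 occupied → index 0.
Insert 10: h=3, slot 3 empty → index 3.
Table: [123, ., ., 10, 700, 508, 641]

508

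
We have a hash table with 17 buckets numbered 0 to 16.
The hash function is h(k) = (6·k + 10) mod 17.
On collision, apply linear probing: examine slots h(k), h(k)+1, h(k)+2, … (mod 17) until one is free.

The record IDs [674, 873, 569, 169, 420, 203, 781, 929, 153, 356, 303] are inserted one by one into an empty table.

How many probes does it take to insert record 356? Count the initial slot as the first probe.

8

Insert 674: h=8, slot 8 empty → index 8.
Insert 873: h=12, slot 12 empty → index 12.
Insert 569: h=7, slot 7 empty → index 7.
Insert 169: h=4, slot 4 empty → index 4.
Insert 420: h=14, slot 14 empty → index 14.
Insert 203: h=4, slot 4 occupied → index 5.
Insert 781: h=4, slots 4,5 occupied → index 6.
Insert 929: h=8, slot 8 occupied → index 9.
Insert 153: h=10, slot 10 empty → index 10.
Insert 356: h=4, slots 4,5,6,7,8,9,10 occupied → index 11.
Insert 303: h=9, slots 9,10,11,12 occupied → index 13.
Table: [., ., ., ., 169, 203, 781, 569, 674, 929, 153, 356, 873, 303, 420, ., .]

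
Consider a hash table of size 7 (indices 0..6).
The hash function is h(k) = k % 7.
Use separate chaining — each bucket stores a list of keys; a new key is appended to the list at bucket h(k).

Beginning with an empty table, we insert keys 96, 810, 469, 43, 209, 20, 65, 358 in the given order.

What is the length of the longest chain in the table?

2

96 → bucket 5
810 → bucket 5 (collision)
469 → bucket 0
43 → bucket 1
209 → bucket 6
20 → bucket 6 (collision)
65 → bucket 2
358 → bucket 1 (collision)
Final buckets:
0: 469
1: 43 -> 358
2: 65
3: —
4: —
5: 96 -> 810
6: 209 -> 20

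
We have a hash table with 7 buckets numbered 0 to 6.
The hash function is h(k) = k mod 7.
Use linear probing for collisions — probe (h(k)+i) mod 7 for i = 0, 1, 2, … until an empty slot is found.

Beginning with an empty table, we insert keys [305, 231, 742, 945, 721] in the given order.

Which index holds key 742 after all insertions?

1

Insert 305: h=4, slot 4 empty → index 4.
Insert 231: h=0, slot 0 empty → index 0.
Insert 742: h=0, slot 0 occupied → index 1.
Insert 945: h=0, slots 0,1 occupied → index 2.
Insert 721: h=0, slots 0,1,2 occupied → index 3.
Table: [231, 742, 945, 721, 305, ., .]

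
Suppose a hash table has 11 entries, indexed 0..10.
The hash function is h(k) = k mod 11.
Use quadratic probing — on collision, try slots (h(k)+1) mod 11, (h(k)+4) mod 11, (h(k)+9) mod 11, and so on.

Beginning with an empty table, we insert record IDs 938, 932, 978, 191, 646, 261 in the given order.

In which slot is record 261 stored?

1

938 hashes to 3; slot 3 is free -> place at 3.
932 hashes to 8; slot 8 is free -> place at 8.
978 hashes to 10; slot 10 is free -> place at 10.
191 hashes to 4; slot 4 is free -> place at 4.
646 hashes to 8; 8 taken -> place at 9.
261 hashes to 8; 8,9 taken -> place at 1.
Table: [_, 261, _, 938, 191, _, _, _, 932, 646, 978]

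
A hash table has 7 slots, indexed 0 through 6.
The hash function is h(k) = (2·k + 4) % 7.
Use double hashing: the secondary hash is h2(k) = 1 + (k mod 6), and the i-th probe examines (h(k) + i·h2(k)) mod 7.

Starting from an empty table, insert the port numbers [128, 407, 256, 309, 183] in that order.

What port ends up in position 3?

128 hashes to 1; slot 1 is free -> place at 1.
407 hashes to 6; slot 6 is free -> place at 6.
256 hashes to 5; slot 5 is free -> place at 5.
309 hashes to 6, h2=4; 6 taken -> place at 3.
183 hashes to 6, h2=4; 6,3 taken -> place at 0.
Table: [183, 128, ∅, 309, ∅, 256, 407]

309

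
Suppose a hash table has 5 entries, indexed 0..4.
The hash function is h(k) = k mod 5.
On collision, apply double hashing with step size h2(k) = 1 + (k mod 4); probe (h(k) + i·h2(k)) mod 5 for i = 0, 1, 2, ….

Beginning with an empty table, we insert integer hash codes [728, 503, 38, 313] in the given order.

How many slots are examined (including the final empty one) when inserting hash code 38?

Insert 728: h=3, slot 3 empty => index 3.
Insert 503: h=3, h2=4, slot 3 occupied => index 2.
Insert 38: h=3, h2=3, slot 3 occupied => index 1.
Insert 313: h=3, h2=2, slot 3 occupied => index 0.
Table: [313, 38, 503, 728, .]

2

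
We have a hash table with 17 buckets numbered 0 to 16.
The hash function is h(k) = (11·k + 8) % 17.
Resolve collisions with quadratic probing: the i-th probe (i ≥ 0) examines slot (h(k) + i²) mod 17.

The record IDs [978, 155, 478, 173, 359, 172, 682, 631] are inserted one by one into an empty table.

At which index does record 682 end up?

4

Insert 978: h=5, slot 5 empty -> index 5.
Insert 155: h=13, slot 13 empty -> index 13.
Insert 478: h=13, slot 13 occupied -> index 14.
Insert 173: h=7, slot 7 empty -> index 7.
Insert 359: h=13, slots 13,14 occupied -> index 0.
Insert 172: h=13, slots 13,14,0,5 occupied -> index 12.
Insert 682: h=13, slots 13,14,0,5,12 occupied -> index 4.
Insert 631: h=13, slots 13,14,0,5,12,4 occupied -> index 15.
Table: [359, —, —, —, 682, 978, —, 173, —, —, —, —, 172, 155, 478, 631, —]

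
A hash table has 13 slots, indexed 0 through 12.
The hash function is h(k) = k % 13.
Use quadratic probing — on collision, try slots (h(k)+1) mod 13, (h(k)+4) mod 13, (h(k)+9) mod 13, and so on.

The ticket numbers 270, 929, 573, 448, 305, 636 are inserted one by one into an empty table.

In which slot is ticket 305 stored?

Insert 270: h=10, slot 10 empty -> index 10.
Insert 929: h=6, slot 6 empty -> index 6.
Insert 573: h=1, slot 1 empty -> index 1.
Insert 448: h=6, slot 6 occupied -> index 7.
Insert 305: h=6, slots 6,7,10 occupied -> index 2.
Insert 636: h=12, slot 12 empty -> index 12.
Table: [_, 573, 305, _, _, _, 929, 448, _, _, 270, _, 636]

2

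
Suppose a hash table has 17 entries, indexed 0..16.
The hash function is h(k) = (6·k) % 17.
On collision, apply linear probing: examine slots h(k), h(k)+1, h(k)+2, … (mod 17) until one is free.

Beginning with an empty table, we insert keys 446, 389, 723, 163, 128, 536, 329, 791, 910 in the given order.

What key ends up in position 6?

536

446: h=7 → slot 7
389: h=5 → slot 5
723: h=3 → slot 3
163: h=9 → slot 9
128: h=3, probe 3,4 → slot 4
536: h=3, probe 3,4,5,6 → slot 6
329: h=2 → slot 2
791: h=3, probe 3,4,5,6,7,8 → slot 8
910: h=3, probe 3,4,5,6,7,8,9,10 → slot 10
Table: [., ., 329, 723, 128, 389, 536, 446, 791, 163, 910, ., ., ., ., ., .]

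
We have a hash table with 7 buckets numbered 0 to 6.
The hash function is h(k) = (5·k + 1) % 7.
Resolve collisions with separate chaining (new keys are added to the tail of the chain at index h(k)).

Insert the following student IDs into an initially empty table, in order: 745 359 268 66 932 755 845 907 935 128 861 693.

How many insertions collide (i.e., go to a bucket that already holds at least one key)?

5

Insert 745: h=2, bucket 2 empty -> new chain.
Insert 359: h=4, bucket 4 empty -> new chain.
Insert 268: h=4, bucket 4 nonempty -> append to chain.
Insert 66: h=2, bucket 2 nonempty -> append to chain.
Insert 932: h=6, bucket 6 empty -> new chain.
Insert 755: h=3, bucket 3 empty -> new chain.
Insert 845: h=5, bucket 5 empty -> new chain.
Insert 907: h=0, bucket 0 empty -> new chain.
Insert 935: h=0, bucket 0 nonempty -> append to chain.
Insert 128: h=4, bucket 4 nonempty -> append to chain.
Insert 861: h=1, bucket 1 empty -> new chain.
Insert 693: h=1, bucket 1 nonempty -> append to chain.
Final buckets:
0: 907 -> 935
1: 861 -> 693
2: 745 -> 66
3: 755
4: 359 -> 268 -> 128
5: 845
6: 932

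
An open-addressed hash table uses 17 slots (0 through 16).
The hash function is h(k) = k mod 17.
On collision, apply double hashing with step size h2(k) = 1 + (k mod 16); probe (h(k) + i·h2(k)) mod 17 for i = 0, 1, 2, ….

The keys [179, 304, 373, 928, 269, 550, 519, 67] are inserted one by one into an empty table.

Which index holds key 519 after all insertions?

179: h=9 => slot 9
304: h=15 => slot 15
373: h=16 => slot 16
928: h=10 => slot 10
269: h=14 => slot 14
550: h=6 => slot 6
519: h=9, h2=8, probe 9,0 => slot 0
67: h=16, h2=4, probe 16,3 => slot 3
Table: [519, -, -, 67, -, -, 550, -, -, 179, 928, -, -, -, 269, 304, 373]

0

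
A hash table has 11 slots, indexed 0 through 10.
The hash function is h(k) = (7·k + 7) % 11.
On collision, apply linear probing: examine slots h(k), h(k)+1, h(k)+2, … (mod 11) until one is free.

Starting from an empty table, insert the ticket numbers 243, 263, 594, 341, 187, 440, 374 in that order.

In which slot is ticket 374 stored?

1

243 hashes to 3; slot 3 is free => place at 3.
263 hashes to 0; slot 0 is free => place at 0.
594 hashes to 7; slot 7 is free => place at 7.
341 hashes to 7; 7 taken => place at 8.
187 hashes to 7; 7,8 taken => place at 9.
440 hashes to 7; 7,8,9 taken => place at 10.
374 hashes to 7; 7,8,9,10,0 taken => place at 1.
Table: [263, 374, ∅, 243, ∅, ∅, ∅, 594, 341, 187, 440]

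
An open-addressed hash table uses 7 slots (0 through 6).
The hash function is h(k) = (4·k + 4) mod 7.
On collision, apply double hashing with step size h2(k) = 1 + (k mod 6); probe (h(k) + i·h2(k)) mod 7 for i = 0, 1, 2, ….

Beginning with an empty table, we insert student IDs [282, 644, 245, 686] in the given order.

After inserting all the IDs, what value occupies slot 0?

686

282 hashes to 5; slot 5 is free => place at 5.
644 hashes to 4; slot 4 is free => place at 4.
245 hashes to 4, h2=6; 4 taken => place at 3.
686 hashes to 4, h2=3; 4 taken => place at 0.
Table: [686, —, —, 245, 644, 282, —]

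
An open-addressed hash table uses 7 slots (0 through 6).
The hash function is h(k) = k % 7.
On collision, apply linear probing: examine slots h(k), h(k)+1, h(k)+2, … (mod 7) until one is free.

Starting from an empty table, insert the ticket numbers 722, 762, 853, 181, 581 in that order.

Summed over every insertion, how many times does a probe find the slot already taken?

7

722: h=1 -> slot 1
762: h=6 -> slot 6
853: h=6, probe 6,0 -> slot 0
181: h=6, probe 6,0,1,2 -> slot 2
581: h=0, probe 0,1,2,3 -> slot 3
Table: [853, 722, 181, 581, _, _, 762]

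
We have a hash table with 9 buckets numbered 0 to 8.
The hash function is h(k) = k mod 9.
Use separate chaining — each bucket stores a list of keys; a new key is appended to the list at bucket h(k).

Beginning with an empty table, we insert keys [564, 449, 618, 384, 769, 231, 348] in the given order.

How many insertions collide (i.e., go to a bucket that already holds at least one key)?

Insert 564: h=6, bucket 6 empty -> new chain.
Insert 449: h=8, bucket 8 empty -> new chain.
Insert 618: h=6, bucket 6 nonempty -> append to chain.
Insert 384: h=6, bucket 6 nonempty -> append to chain.
Insert 769: h=4, bucket 4 empty -> new chain.
Insert 231: h=6, bucket 6 nonempty -> append to chain.
Insert 348: h=6, bucket 6 nonempty -> append to chain.
Final buckets:
0: _
1: _
2: _
3: _
4: 769
5: _
6: 564 -> 618 -> 384 -> 231 -> 348
7: _
8: 449

4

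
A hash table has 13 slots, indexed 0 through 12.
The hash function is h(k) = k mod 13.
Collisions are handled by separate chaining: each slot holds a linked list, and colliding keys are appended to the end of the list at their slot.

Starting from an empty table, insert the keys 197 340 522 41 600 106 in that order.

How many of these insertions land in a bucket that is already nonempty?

197 → bucket 2
340 → bucket 2 (collision)
522 → bucket 2 (collision)
41 → bucket 2 (collision)
600 → bucket 2 (collision)
106 → bucket 2 (collision)
Final buckets:
0: -
1: -
2: 197 -> 340 -> 522 -> 41 -> 600 -> 106
3: -
4: -
5: -
6: -
7: -
8: -
9: -
10: -
11: -
12: -

5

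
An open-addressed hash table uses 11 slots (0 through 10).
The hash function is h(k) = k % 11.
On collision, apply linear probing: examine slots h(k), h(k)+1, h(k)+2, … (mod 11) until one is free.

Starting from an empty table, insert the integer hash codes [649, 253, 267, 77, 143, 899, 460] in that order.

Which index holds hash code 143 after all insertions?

4

649: h=0 → slot 0
253: h=0, probe 0,1 → slot 1
267: h=3 → slot 3
77: h=0, probe 0,1,2 → slot 2
143: h=0, probe 0,1,2,3,4 → slot 4
899: h=8 → slot 8
460: h=9 → slot 9
Table: [649, 253, 77, 267, 143, —, —, —, 899, 460, —]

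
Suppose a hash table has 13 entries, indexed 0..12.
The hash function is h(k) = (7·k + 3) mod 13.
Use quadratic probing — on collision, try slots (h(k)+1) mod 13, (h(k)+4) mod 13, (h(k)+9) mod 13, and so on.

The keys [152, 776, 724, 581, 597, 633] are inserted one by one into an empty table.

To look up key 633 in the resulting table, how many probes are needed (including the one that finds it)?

152 hashes to 1; slot 1 is free => place at 1.
776 hashes to 1; 1 taken => place at 2.
724 hashes to 1; 1,2 taken => place at 5.
581 hashes to 1; 1,2,5 taken => place at 10.
597 hashes to 9; slot 9 is free => place at 9.
633 hashes to 1; 1,2,5,10 taken => place at 4.
Table: [-, 152, 776, -, 633, 724, -, -, -, 597, 581, -, -]
Lookup 633: h=1, probe 1,2,5,10,4 → found at 4.

5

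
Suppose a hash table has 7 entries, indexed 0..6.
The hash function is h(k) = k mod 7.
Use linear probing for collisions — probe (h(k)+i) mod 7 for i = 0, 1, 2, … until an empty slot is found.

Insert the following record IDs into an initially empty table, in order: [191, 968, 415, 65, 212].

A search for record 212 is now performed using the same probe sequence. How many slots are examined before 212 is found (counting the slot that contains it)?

191: h=2 => slot 2
968: h=2, probe 2,3 => slot 3
415: h=2, probe 2,3,4 => slot 4
65: h=2, probe 2,3,4,5 => slot 5
212: h=2, probe 2,3,4,5,6 => slot 6
Table: [∅, ∅, 191, 968, 415, 65, 212]
Lookup 212: h=2, probe 2,3,4,5,6 → found at 6.

5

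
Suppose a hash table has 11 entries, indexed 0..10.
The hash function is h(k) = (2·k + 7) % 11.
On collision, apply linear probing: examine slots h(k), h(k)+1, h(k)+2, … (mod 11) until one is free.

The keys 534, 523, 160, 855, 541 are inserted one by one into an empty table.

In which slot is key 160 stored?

534: h=8 -> slot 8
523: h=8, probe 8,9 -> slot 9
160: h=8, probe 8,9,10 -> slot 10
855: h=1 -> slot 1
541: h=0 -> slot 0
Table: [541, 855, —, —, —, —, —, —, 534, 523, 160]

10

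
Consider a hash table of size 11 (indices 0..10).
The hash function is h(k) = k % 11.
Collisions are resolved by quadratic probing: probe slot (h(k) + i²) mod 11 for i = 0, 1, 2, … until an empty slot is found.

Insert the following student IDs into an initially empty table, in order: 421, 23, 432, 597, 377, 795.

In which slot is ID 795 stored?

6

421: h=3 => slot 3
23: h=1 => slot 1
432: h=3, probe 3,4 => slot 4
597: h=3, probe 3,4,7 => slot 7
377: h=3, probe 3,4,7,1,8 => slot 8
795: h=3, probe 3,4,7,1,8,6 => slot 6
Table: [_, 23, _, 421, 432, _, 795, 597, 377, _, _]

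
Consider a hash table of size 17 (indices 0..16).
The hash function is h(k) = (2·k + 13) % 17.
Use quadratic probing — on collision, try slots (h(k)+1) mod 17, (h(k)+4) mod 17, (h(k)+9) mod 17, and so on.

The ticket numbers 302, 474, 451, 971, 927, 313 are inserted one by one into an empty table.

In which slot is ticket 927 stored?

Insert 302: h=5, slot 5 empty → index 5.
Insert 474: h=9, slot 9 empty → index 9.
Insert 451: h=14, slot 14 empty → index 14.
Insert 971: h=0, slot 0 empty → index 0.
Insert 927: h=14, slot 14 occupied → index 15.
Insert 313: h=10, slot 10 empty → index 10.
Table: [971, ., ., ., ., 302, ., ., ., 474, 313, ., ., ., 451, 927, .]

15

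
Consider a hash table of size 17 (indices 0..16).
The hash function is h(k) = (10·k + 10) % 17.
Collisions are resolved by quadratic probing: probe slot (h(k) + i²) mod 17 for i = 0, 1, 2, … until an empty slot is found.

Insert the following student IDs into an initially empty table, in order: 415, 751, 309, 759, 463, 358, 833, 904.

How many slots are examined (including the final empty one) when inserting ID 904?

415 hashes to 12; slot 12 is free → place at 12.
751 hashes to 6; slot 6 is free → place at 6.
309 hashes to 6; 6 taken → place at 7.
759 hashes to 1; slot 1 is free → place at 1.
463 hashes to 16; slot 16 is free → place at 16.
358 hashes to 3; slot 3 is free → place at 3.
833 hashes to 10; slot 10 is free → place at 10.
904 hashes to 6; 6,7,10 taken → place at 15.
Table: [—, 759, —, 358, —, —, 751, 309, —, —, 833, —, 415, —, —, 904, 463]

4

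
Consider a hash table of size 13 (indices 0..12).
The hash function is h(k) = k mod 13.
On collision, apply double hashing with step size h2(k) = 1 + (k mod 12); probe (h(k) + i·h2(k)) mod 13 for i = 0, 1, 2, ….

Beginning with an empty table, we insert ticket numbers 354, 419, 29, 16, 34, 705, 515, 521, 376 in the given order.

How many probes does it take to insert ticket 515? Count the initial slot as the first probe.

2

Insert 354: h=3, slot 3 empty → index 3.
Insert 419: h=3, h2=12, slot 3 occupied → index 2.
Insert 29: h=3, h2=6, slot 3 occupied → index 9.
Insert 16: h=3, h2=5, slot 3 occupied → index 8.
Insert 34: h=8, h2=11, slot 8 occupied → index 6.
Insert 705: h=3, h2=10, slot 3 occupied → index 0.
Insert 515: h=8, h2=12, slot 8 occupied → index 7.
Insert 521: h=1, slot 1 empty → index 1.
Insert 376: h=12, slot 12 empty → index 12.
Table: [705, 521, 419, 354, ∅, ∅, 34, 515, 16, 29, ∅, ∅, 376]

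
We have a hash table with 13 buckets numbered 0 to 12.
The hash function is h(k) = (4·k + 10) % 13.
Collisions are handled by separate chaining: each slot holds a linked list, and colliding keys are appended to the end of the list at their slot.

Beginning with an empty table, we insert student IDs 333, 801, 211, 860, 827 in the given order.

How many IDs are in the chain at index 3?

3

Insert 333: h=3, bucket 3 empty → new chain.
Insert 801: h=3, bucket 3 nonempty → append to chain.
Insert 211: h=9, bucket 9 empty → new chain.
Insert 860: h=5, bucket 5 empty → new chain.
Insert 827: h=3, bucket 3 nonempty → append to chain.
Final buckets:
0: -
1: -
2: -
3: 333 -> 801 -> 827
4: -
5: 860
6: -
7: -
8: -
9: 211
10: -
11: -
12: -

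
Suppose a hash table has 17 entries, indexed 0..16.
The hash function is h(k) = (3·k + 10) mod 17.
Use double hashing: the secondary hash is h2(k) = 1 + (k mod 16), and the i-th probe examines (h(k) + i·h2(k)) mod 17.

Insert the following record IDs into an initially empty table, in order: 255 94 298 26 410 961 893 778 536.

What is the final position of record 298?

255: h=10 → slot 10
94: h=3 → slot 3
298: h=3, h2=11, probe 3,14 → slot 14
26: h=3, h2=11, probe 3,14,8 → slot 8
410: h=16 → slot 16
961: h=3, h2=2, probe 3,5 → slot 5
893: h=3, h2=14, probe 3,0 → slot 0
778: h=15 → slot 15
536: h=3, h2=9, probe 3,12 → slot 12
Table: [893, -, -, 94, -, 961, -, -, 26, -, 255, -, 536, -, 298, 778, 410]

14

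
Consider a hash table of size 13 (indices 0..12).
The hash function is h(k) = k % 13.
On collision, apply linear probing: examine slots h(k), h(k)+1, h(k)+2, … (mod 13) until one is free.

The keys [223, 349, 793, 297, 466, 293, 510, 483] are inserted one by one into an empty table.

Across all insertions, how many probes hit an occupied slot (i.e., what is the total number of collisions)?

6

223 hashes to 2; slot 2 is free => place at 2.
349 hashes to 11; slot 11 is free => place at 11.
793 hashes to 0; slot 0 is free => place at 0.
297 hashes to 11; 11 taken => place at 12.
466 hashes to 11; 11,12,0 taken => place at 1.
293 hashes to 7; slot 7 is free => place at 7.
510 hashes to 3; slot 3 is free => place at 3.
483 hashes to 2; 2,3 taken => place at 4.
Table: [793, 466, 223, 510, 483, —, —, 293, —, —, —, 349, 297]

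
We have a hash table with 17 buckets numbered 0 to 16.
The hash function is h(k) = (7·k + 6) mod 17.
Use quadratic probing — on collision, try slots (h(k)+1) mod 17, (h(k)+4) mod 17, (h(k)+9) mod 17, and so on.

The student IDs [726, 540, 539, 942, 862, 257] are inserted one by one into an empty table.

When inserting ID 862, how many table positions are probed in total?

3

726 hashes to 5; slot 5 is free → place at 5.
540 hashes to 12; slot 12 is free → place at 12.
539 hashes to 5; 5 taken → place at 6.
942 hashes to 4; slot 4 is free → place at 4.
862 hashes to 5; 5,6 taken → place at 9.
257 hashes to 3; slot 3 is free → place at 3.
Table: [_, _, _, 257, 942, 726, 539, _, _, 862, _, _, 540, _, _, _, _]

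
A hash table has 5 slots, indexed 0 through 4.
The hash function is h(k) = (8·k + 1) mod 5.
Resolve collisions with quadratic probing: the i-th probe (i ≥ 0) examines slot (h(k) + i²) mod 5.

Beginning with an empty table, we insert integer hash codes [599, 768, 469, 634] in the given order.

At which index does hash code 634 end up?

599: h=3 -> slot 3
768: h=0 -> slot 0
469: h=3, probe 3,4 -> slot 4
634: h=3, probe 3,4,2 -> slot 2
Table: [768, ., 634, 599, 469]

2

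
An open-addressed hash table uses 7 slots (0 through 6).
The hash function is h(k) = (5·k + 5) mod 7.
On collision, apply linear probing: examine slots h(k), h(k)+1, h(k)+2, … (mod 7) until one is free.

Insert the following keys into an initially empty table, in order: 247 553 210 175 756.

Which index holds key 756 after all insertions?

2

247 hashes to 1; slot 1 is free -> place at 1.
553 hashes to 5; slot 5 is free -> place at 5.
210 hashes to 5; 5 taken -> place at 6.
175 hashes to 5; 5,6 taken -> place at 0.
756 hashes to 5; 5,6,0,1 taken -> place at 2.
Table: [175, 247, 756, -, -, 553, 210]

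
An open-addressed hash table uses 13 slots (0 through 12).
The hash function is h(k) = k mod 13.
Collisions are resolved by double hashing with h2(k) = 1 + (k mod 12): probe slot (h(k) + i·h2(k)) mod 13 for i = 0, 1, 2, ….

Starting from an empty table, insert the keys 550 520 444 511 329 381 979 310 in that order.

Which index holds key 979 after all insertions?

Insert 550: h=4, slot 4 empty => index 4.
Insert 520: h=0, slot 0 empty => index 0.
Insert 444: h=2, slot 2 empty => index 2.
Insert 511: h=4, h2=8, slot 4 occupied => index 12.
Insert 329: h=4, h2=6, slot 4 occupied => index 10.
Insert 381: h=4, h2=10, slot 4 occupied => index 1.
Insert 979: h=4, h2=8, slots 4,12 occupied => index 7.
Insert 310: h=11, slot 11 empty => index 11.
Table: [520, 381, 444, ∅, 550, ∅, ∅, 979, ∅, ∅, 329, 310, 511]

7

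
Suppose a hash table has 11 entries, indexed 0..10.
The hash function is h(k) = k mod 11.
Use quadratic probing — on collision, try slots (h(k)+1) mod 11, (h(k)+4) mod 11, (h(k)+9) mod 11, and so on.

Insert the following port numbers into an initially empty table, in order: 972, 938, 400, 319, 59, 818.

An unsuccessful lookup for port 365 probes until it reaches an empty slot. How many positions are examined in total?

972 hashes to 4; slot 4 is free → place at 4.
938 hashes to 3; slot 3 is free → place at 3.
400 hashes to 4; 4 taken → place at 5.
319 hashes to 0; slot 0 is free → place at 0.
59 hashes to 4; 4,5 taken → place at 8.
818 hashes to 4; 4,5,8 taken → place at 2.
Table: [319, _, 818, 938, 972, 400, _, _, 59, _, _]
Lookup 365: h=2, probe 2,3,6 → slot 6 empty, not found.

3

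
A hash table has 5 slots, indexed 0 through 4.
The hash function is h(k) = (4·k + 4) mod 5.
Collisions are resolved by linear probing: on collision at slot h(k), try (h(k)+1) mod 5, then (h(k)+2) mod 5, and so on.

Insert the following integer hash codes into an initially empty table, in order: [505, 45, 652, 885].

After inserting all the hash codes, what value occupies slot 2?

652

Insert 505: h=4, slot 4 empty -> index 4.
Insert 45: h=4, slot 4 occupied -> index 0.
Insert 652: h=2, slot 2 empty -> index 2.
Insert 885: h=4, slots 4,0 occupied -> index 1.
Table: [45, 885, 652, ., 505]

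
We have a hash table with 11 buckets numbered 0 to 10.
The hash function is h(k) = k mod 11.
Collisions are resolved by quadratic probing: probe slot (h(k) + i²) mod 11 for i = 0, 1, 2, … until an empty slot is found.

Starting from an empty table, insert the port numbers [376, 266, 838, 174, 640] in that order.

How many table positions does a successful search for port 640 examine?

4

Insert 376: h=2, slot 2 empty -> index 2.
Insert 266: h=2, slot 2 occupied -> index 3.
Insert 838: h=2, slots 2,3 occupied -> index 6.
Insert 174: h=9, slot 9 empty -> index 9.
Insert 640: h=2, slots 2,3,6 occupied -> index 0.
Table: [640, ∅, 376, 266, ∅, ∅, 838, ∅, ∅, 174, ∅]
Lookup 640: h=2, probe 2,3,6,0 → found at 0.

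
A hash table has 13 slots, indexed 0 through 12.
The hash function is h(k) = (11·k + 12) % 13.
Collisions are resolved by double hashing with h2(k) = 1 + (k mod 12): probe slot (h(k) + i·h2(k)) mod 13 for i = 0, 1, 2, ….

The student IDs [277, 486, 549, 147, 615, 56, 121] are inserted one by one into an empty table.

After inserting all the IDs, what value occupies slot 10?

121

277: h=4 => slot 4
486: h=2 => slot 2
549: h=6 => slot 6
147: h=4, h2=4, probe 4,8 => slot 8
615: h=4, h2=4, probe 4,8,12 => slot 12
56: h=4, h2=9, probe 4,0 => slot 0
121: h=4, h2=2, probe 4,6,8,10 => slot 10
Table: [56, —, 486, —, 277, —, 549, —, 147, —, 121, —, 615]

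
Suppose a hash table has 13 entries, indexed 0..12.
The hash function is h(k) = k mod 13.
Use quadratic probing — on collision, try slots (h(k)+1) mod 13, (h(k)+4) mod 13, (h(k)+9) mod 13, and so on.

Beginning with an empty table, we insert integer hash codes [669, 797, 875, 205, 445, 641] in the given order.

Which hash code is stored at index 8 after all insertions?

Insert 669: h=6, slot 6 empty -> index 6.
Insert 797: h=4, slot 4 empty -> index 4.
Insert 875: h=4, slot 4 occupied -> index 5.
Insert 205: h=10, slot 10 empty -> index 10.
Insert 445: h=3, slot 3 empty -> index 3.
Insert 641: h=4, slots 4,5 occupied -> index 8.
Table: [∅, ∅, ∅, 445, 797, 875, 669, ∅, 641, ∅, 205, ∅, ∅]

641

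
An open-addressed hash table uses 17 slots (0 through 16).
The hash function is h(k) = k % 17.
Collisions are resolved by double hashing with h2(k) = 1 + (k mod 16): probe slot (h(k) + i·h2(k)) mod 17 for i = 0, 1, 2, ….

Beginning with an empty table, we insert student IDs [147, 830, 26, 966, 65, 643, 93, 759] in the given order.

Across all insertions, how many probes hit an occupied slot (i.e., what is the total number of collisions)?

147: h=11 -> slot 11
830: h=14 -> slot 14
26: h=9 -> slot 9
966: h=14, h2=7, probe 14,4 -> slot 4
65: h=14, h2=2, probe 14,16 -> slot 16
643: h=14, h2=4, probe 14,1 -> slot 1
93: h=8 -> slot 8
759: h=11, h2=8, probe 11,2 -> slot 2
Table: [∅, 643, 759, ∅, 966, ∅, ∅, ∅, 93, 26, ∅, 147, ∅, ∅, 830, ∅, 65]

4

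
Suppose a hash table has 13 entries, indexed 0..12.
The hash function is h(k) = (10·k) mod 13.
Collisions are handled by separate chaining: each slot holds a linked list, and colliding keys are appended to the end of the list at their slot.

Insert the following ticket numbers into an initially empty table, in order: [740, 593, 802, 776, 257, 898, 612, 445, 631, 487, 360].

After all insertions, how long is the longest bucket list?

Insert 740: h=3, bucket 3 empty -> new chain.
Insert 593: h=2, bucket 2 empty -> new chain.
Insert 802: h=12, bucket 12 empty -> new chain.
Insert 776: h=12, bucket 12 nonempty -> append to chain.
Insert 257: h=9, bucket 9 empty -> new chain.
Insert 898: h=10, bucket 10 empty -> new chain.
Insert 612: h=10, bucket 10 nonempty -> append to chain.
Insert 445: h=4, bucket 4 empty -> new chain.
Insert 631: h=5, bucket 5 empty -> new chain.
Insert 487: h=8, bucket 8 empty -> new chain.
Insert 360: h=12, bucket 12 nonempty -> append to chain.
Final buckets:
0: ∅
1: ∅
2: 593
3: 740
4: 445
5: 631
6: ∅
7: ∅
8: 487
9: 257
10: 898 -> 612
11: ∅
12: 802 -> 776 -> 360

3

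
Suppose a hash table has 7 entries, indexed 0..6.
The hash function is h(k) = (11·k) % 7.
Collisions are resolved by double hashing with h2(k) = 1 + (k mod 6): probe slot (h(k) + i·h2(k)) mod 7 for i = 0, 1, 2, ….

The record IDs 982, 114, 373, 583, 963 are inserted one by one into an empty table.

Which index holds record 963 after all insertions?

6

982: h=1 => slot 1
114: h=1, h2=1, probe 1,2 => slot 2
373: h=1, h2=2, probe 1,3 => slot 3
583: h=1, h2=2, probe 1,3,5 => slot 5
963: h=2, h2=4, probe 2,6 => slot 6
Table: [., 982, 114, 373, ., 583, 963]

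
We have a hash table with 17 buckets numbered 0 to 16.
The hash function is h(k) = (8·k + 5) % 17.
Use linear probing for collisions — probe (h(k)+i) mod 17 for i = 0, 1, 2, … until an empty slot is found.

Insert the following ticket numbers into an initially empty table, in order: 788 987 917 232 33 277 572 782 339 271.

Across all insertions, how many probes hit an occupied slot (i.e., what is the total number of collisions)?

Insert 788: h=2, slot 2 empty → index 2.
Insert 987: h=13, slot 13 empty → index 13.
Insert 917: h=14, slot 14 empty → index 14.
Insert 232: h=8, slot 8 empty → index 8.
Insert 33: h=14, slot 14 occupied → index 15.
Insert 277: h=11, slot 11 empty → index 11.
Insert 572: h=8, slot 8 occupied → index 9.
Insert 782: h=5, slot 5 empty → index 5.
Insert 339: h=14, slots 14,15 occupied → index 16.
Insert 271: h=14, slots 14,15,16 occupied → index 0.
Table: [271, —, 788, —, —, 782, —, —, 232, 572, —, 277, —, 987, 917, 33, 339]

7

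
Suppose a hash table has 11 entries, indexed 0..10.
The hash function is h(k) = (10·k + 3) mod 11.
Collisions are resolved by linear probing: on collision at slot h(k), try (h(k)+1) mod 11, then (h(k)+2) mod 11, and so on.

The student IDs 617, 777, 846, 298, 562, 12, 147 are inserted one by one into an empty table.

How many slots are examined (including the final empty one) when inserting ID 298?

617: h=2 → slot 2
777: h=7 → slot 7
846: h=4 → slot 4
298: h=2, probe 2,3 → slot 3
562: h=2, probe 2,3,4,5 → slot 5
12: h=2, probe 2,3,4,5,6 → slot 6
147: h=10 → slot 10
Table: [., ., 617, 298, 846, 562, 12, 777, ., ., 147]

2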